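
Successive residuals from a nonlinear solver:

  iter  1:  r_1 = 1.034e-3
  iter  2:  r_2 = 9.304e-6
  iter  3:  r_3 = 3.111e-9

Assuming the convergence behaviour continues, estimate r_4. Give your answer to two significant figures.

First estimate the order: p ≈ ln(r_3/r_2) / ln(r_2/r_1) = ln(3.111e-9/9.304e-6)/ln(9.304e-6/1.034e-3) = ln(0.000334372)/ln(0.00899807) ≈ 1.6989.
Then r_4 ≈ r_3·(r_3/r_2)^p = 3.111e-9·(0.000334372)^1.6989 = 3.111e-9·1.24456e-06 ≈ 3.872e-15.

3.9e-15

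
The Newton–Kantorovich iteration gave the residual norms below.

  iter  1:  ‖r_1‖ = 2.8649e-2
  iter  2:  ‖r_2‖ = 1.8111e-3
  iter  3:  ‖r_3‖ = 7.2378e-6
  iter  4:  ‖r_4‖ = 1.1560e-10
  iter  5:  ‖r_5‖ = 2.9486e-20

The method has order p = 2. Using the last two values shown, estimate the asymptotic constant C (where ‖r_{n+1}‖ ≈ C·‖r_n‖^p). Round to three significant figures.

2.21

C ≈ ‖r_5‖ / ‖r_4‖^2
  = 2.9486e-20 / (1.1560e-10)^2
  = 2.9486e-20 / 1.33634e-20 ≈ 2.2065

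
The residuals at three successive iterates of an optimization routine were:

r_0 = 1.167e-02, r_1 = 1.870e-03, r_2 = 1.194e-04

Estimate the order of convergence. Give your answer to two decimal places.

p ≈ ln(r_2/r_1) / ln(r_1/r_0)
  = ln(1.194e-04/1.870e-03) / ln(1.870e-03/1.167e-02)
  = ln(0.0638503) / ln(0.16024)
  = -2.75121 / -1.83108 ≈ 1.50251

1.50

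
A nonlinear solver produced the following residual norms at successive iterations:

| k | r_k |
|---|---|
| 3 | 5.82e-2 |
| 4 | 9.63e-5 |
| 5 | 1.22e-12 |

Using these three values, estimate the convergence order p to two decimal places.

p ≈ ln(r_5/r_4) / ln(r_4/r_3)
  = ln(1.22e-12/9.63e-5) / ln(9.63e-5/5.82e-2)
  = ln(1.26687e-08) / ln(0.00165464)
  = -18.18413 / -6.40417 ≈ 2.83942

2.84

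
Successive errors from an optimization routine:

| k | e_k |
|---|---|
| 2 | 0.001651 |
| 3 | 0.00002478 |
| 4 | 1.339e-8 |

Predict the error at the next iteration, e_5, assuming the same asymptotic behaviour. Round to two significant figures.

First estimate the order: p ≈ ln(e_4/e_3) / ln(e_3/e_2) = ln(1.339e-8/0.00002478)/ln(0.00002478/0.001651) = ln(0.000540355)/ln(0.0150091) ≈ 1.7916.
Then e_5 ≈ e_4·(e_4/e_3)^p = 1.339e-8·(0.000540355)^1.7916 = 1.339e-8·1.40045e-06 ≈ 1.875e-14.

1.9e-14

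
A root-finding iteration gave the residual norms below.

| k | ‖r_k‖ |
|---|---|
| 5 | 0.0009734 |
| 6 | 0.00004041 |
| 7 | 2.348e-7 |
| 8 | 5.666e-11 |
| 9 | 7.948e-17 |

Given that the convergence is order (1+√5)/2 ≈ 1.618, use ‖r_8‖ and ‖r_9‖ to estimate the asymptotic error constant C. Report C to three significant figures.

3.02

C ≈ ‖r_9‖ / ‖r_8‖^1.618
  = 7.948e-17 / (5.666e-11)^1.618
  = 7.948e-17 / 2.63513e-17 ≈ 3.0162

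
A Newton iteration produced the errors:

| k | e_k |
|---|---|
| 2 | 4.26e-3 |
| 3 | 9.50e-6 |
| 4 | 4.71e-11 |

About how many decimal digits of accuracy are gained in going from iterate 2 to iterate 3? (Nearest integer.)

Digits gained ≈ log₁₀(e_2/e_3) = log₁₀(4.26e-3/9.50e-6) = log₁₀(448.421) ≈ 2.652.

3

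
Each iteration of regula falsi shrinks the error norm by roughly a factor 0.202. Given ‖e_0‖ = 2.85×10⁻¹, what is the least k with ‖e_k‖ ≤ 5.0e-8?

After k steps, ‖e_k‖ ≈ 2.85×10⁻¹·0.202^k.
Need 0.202^k ≤ 5.0e-8/2.85×10⁻¹ = 1.75439e-07.
k ≥ ln(1.75439e-07)/ln(0.202) = -15.5560/-1.59949 = 9.726.
Smallest integer k = 10.

10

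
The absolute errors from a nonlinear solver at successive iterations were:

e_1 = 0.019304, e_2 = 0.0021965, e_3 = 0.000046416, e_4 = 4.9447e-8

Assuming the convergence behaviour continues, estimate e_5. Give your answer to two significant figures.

First estimate the order: p ≈ ln(e_4/e_3) / ln(e_3/e_2) = ln(4.9447e-8/0.000046416)/ln(0.000046416/0.0021965) = ln(0.0010653)/ln(0.0211318) ≈ 1.7746.
Then e_5 ≈ e_4·(e_4/e_3)^p = 4.9447e-8·(0.0010653)^1.7746 = 4.9447e-8·5.30825e-06 ≈ 2.625e-13.

2.6e-13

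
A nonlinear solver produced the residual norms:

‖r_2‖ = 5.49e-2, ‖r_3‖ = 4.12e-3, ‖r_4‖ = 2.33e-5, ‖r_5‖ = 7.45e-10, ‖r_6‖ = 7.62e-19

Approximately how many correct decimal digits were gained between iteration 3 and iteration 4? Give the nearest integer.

Digits gained ≈ log₁₀(‖r_3‖/‖r_4‖) = log₁₀(4.12e-3/2.33e-5) = log₁₀(176.824) ≈ 2.248.

2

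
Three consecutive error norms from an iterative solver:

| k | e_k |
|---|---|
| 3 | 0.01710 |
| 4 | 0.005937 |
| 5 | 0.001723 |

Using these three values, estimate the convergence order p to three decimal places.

1.169

p ≈ ln(e_5/e_4) / ln(e_4/e_3)
  = ln(0.001723/0.005937) / ln(0.005937/0.01710)
  = ln(0.290214) / ln(0.347193)
  = -1.237137 / -1.057874 ≈ 1.169456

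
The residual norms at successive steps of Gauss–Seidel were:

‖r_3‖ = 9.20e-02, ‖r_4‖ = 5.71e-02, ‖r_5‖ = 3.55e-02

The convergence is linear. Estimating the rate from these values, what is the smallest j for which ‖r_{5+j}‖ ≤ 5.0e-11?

Rate ρ ≈ ‖r_5‖/‖r_4‖ = 3.55e-02/5.71e-02 = 0.6217.
After j more steps, ‖r_{5+j}‖ ≈ 3.55e-02·ρ^j; need ρ^j ≤ 5.0e-11/3.55e-02 = 1.40845e-09.
j ≥ ln(1.40845e-09)/ln(0.6217) = -20.3808/-0.47530 = 42.880.
So 43 more iterations are needed.

43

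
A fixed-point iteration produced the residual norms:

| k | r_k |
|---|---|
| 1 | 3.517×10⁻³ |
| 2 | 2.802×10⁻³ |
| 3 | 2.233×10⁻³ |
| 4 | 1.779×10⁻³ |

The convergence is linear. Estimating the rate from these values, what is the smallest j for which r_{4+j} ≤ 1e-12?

Rate ρ ≈ r_4/r_3 = 1.779×10⁻³/2.233×10⁻³ = 0.7967.
After j more steps, r_{4+j} ≈ 1.779×10⁻³·ρ^j; need ρ^j ≤ 1e-12/1.779×10⁻³ = 5.62114e-10.
j ≥ ln(5.62114e-10)/ln(0.7967) = -21.2993/-0.22728 = 93.714.
So 94 more iterations are needed.

94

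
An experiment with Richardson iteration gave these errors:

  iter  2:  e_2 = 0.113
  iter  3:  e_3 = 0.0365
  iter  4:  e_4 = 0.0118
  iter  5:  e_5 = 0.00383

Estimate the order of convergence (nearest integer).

Consecutive ratios: e_5/e_4 = 0.00383/0.0118 = 0.324576, e_4/e_3 = 0.0118/0.0365 = 0.323288.
p ≈ ln(0.324576)/ln(0.323288) = -1.1252/-1.1292 ≈ 1.00.
So the convergence is linear (order 1).

1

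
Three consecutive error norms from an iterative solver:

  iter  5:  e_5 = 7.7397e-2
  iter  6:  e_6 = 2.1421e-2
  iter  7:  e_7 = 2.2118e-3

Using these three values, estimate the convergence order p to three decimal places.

p ≈ ln(e_7/e_6) / ln(e_6/e_5)
  = ln(2.2118e-3/2.1421e-2) / ln(2.1421e-2/7.7397e-2)
  = ln(0.103254) / ln(0.276768)
  = -2.270563 / -1.284576 ≈ 1.767558

1.768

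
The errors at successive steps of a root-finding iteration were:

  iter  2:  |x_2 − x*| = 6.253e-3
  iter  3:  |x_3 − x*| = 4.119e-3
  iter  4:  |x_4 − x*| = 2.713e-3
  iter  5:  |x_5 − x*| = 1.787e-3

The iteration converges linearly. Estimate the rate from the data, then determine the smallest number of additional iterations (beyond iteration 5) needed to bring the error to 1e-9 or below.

35

Rate ρ ≈ |x_5 − x*|/|x_4 − x*| = 1.787e-3/2.713e-3 = 0.6587.
After j more steps, |x_{5+j} − x*| ≈ 1.787e-3·ρ^j; need ρ^j ≤ 1e-9/1.787e-3 = 5.59597e-07.
j ≥ ln(5.59597e-07)/ln(0.6587) = -14.3960/-0.41749 = 34.482.
So 35 more iterations are needed.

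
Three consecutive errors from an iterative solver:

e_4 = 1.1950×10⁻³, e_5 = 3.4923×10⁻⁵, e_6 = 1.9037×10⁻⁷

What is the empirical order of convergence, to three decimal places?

1.475

p ≈ ln(e_6/e_5) / ln(e_5/e_4)
  = ln(1.9037×10⁻⁷/3.4923×10⁻⁵) / ln(3.4923×10⁻⁵/1.1950×10⁻³)
  = ln(0.00545114) / ln(0.0292243)
  = -5.211931 / -3.532755 ≈ 1.475316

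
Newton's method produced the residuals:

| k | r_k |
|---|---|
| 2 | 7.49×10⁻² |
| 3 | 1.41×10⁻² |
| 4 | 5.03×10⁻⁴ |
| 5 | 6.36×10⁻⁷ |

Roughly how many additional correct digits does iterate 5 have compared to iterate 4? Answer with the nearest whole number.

3

Digits gained ≈ log₁₀(r_4/r_5) = log₁₀(5.03×10⁻⁴/6.36×10⁻⁷) = log₁₀(790.881) ≈ 2.898.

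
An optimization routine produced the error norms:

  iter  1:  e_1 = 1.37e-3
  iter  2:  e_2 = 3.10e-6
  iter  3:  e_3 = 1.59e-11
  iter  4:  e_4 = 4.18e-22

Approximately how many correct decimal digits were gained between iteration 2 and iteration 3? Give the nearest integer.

5

Digits gained ≈ log₁₀(e_2/e_3) = log₁₀(3.10e-6/1.59e-11) = log₁₀(194969) ≈ 5.290.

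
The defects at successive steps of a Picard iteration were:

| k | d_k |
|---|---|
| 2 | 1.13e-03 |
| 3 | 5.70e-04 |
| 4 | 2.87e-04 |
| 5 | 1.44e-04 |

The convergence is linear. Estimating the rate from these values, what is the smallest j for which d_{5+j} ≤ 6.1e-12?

Rate ρ ≈ d_5/d_4 = 1.44e-04/2.87e-04 = 0.5017.
After j more steps, d_{5+j} ≈ 1.44e-04·ρ^j; need ρ^j ≤ 6.1e-12/1.44e-04 = 4.23611e-08.
j ≥ ln(4.23611e-08)/ln(0.5017) = -16.9770/-0.68975 = 24.613.
So 25 more iterations are needed.

25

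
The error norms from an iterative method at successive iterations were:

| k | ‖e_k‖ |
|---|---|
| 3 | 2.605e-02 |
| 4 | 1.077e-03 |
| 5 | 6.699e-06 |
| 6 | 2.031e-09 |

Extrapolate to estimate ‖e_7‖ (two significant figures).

First estimate the order: p ≈ ln(‖e_6‖/‖e_5‖) / ln(‖e_5‖/‖e_4‖) = ln(2.031e-09/6.699e-06)/ln(6.699e-06/1.077e-03) = ln(0.00030318)/ln(0.00622006) ≈ 1.5947.
Then ‖e_7‖ ≈ ‖e_6‖·(‖e_6‖/‖e_5‖)^p = 2.031e-09·(0.00030318)^1.5947 = 2.031e-09·2.45114e-06 ≈ 4.978e-15.

5.0e-15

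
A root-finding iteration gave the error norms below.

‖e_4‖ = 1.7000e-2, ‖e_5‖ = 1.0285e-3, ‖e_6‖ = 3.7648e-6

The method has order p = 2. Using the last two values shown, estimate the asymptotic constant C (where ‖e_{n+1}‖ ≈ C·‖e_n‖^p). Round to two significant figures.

C ≈ ‖e_6‖ / ‖e_5‖^2
  = 3.7648e-6 / (1.0285e-3)^2
  = 3.7648e-6 / 1.05781e-06 ≈ 3.559

3.6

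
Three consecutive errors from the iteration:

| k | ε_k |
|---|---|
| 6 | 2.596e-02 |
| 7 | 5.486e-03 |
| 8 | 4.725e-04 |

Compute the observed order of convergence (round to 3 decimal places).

p ≈ ln(ε_8/ε_7) / ln(ε_7/ε_6)
  = ln(4.725e-04/5.486e-03) / ln(5.486e-03/2.596e-02)
  = ln(0.0861283) / ln(0.211325)
  = -2.451917 / -1.554358 ≈ 1.577447

1.577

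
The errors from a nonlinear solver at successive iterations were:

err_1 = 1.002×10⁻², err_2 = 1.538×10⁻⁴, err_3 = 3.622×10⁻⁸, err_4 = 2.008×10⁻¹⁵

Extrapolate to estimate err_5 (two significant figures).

6.2e-30

First estimate the order: p ≈ ln(err_4/err_3) / ln(err_3/err_2) = ln(2.008×10⁻¹⁵/3.622×10⁻⁸)/ln(3.622×10⁻⁸/1.538×10⁻⁴) = ln(5.5439e-08)/ln(0.000235501) ≈ 2.0000.
Then err_5 ≈ err_4·(err_4/err_3)^p = 2.008×10⁻¹⁵·(5.5439e-08)^2.0000 = 2.008×10⁻¹⁵·3.07348e-15 ≈ 6.172e-30.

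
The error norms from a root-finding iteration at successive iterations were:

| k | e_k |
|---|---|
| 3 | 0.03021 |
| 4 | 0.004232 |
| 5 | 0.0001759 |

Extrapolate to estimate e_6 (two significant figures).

1.0e-6

First estimate the order: p ≈ ln(e_5/e_4) / ln(e_4/e_3) = ln(0.0001759/0.004232)/ln(0.004232/0.03021) = ln(0.0415643)/ln(0.140086) ≈ 1.6182.
Then e_6 ≈ e_5·(e_5/e_4)^p = 0.0001759·(0.0415643)^1.6182 = 0.0001759·0.00581853 ≈ 1.023e-06.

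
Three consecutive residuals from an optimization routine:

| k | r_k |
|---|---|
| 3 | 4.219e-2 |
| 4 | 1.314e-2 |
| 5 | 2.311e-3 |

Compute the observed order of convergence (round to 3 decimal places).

1.490

p ≈ ln(r_5/r_4) / ln(r_4/r_3)
  = ln(2.311e-3/1.314e-2) / ln(1.314e-2/4.219e-2)
  = ln(0.175875) / ln(0.311448)
  = -1.737982 / -1.166523 ≈ 1.489882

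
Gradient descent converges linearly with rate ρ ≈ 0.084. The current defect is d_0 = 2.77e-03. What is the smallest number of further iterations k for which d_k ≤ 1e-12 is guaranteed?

After k steps, d_k ≈ 2.77e-03·0.084^k.
Need 0.084^k ≤ 1e-12/2.77e-03 = 3.61011e-10.
k ≥ ln(3.61011e-10)/ln(0.084) = -21.7421/-2.47694 = 8.778.
Smallest integer k = 9.

9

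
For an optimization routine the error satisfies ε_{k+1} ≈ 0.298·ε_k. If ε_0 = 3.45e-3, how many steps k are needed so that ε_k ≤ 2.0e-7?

9

After k steps, ε_k ≈ 3.45e-3·0.298^k.
Need 0.298^k ≤ 2.0e-7/3.45e-3 = 5.7971e-05.
k ≥ ln(5.7971e-05)/ln(0.298) = -9.7556/-1.21066 = 8.058.
Smallest integer k = 9.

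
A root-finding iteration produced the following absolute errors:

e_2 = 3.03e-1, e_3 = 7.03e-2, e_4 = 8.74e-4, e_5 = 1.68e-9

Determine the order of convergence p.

Consecutive ratios: e_5/e_4 = 1.68e-9/8.74e-4 = 1.9222e-06, e_4/e_3 = 8.74e-4/7.03e-2 = 0.0124324.
p ≈ ln(1.9222e-06)/ln(0.0124324) = -13.1620/-4.3874 ≈ 3.00.
So the convergence is cubic (order 3).

3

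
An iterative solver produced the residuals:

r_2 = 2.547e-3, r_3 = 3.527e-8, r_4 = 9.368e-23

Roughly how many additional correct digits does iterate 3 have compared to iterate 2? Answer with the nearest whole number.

Digits gained ≈ log₁₀(r_2/r_3) = log₁₀(2.547e-3/3.527e-8) = log₁₀(72214.3) ≈ 4.859.

5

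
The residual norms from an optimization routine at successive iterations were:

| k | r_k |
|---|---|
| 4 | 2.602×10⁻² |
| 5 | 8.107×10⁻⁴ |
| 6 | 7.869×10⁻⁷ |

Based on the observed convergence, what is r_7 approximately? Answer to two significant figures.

7.4e-13

First estimate the order: p ≈ ln(r_6/r_5) / ln(r_5/r_4) = ln(7.869×10⁻⁷/8.107×10⁻⁴)/ln(8.107×10⁻⁴/2.602×10⁻²) = ln(0.000970643)/ln(0.0311568) ≈ 2.0000.
Then r_7 ≈ r_6·(r_6/r_5)^p = 7.869×10⁻⁷·(0.000970643)^2.0000 = 7.869×10⁻⁷·9.42148e-07 ≈ 7.414e-13.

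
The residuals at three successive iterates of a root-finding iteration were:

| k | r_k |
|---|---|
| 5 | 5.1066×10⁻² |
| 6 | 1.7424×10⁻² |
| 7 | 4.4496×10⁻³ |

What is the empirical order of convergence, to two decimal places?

1.27

p ≈ ln(r_7/r_6) / ln(r_6/r_5)
  = ln(4.4496×10⁻³/1.7424×10⁻²) / ln(1.7424×10⁻²/5.1066×10⁻²)
  = ln(0.255372) / ln(0.341205)
  = -1.36503 / -1.07527 ≈ 1.26948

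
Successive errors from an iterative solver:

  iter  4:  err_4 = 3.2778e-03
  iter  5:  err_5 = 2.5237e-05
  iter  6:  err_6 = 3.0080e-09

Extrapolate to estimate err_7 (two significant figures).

First estimate the order: p ≈ ln(err_6/err_5) / ln(err_5/err_4) = ln(3.0080e-09/2.5237e-05)/ln(2.5237e-05/3.2778e-03) = ln(0.00011919)/ln(0.00769937) ≈ 1.8565.
Then err_7 ≈ err_6·(err_6/err_5)^p = 3.0080e-09·(0.00011919)^1.8565 = 3.0080e-09·5.19445e-08 ≈ 1.562e-16.

1.6e-16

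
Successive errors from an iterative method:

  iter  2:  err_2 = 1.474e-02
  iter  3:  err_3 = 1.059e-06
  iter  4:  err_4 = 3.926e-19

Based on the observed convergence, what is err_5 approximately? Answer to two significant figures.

First estimate the order: p ≈ ln(err_4/err_3) / ln(err_3/err_2) = ln(3.926e-19/1.059e-06)/ln(1.059e-06/1.474e-02) = ln(3.70727e-13)/ln(7.18453e-05) ≈ 3.0000.
Then err_5 ≈ err_4·(err_4/err_3)^p = 3.926e-19·(3.70727e-13)^3.0000 = 3.926e-19·5.09522e-38 ≈ 2e-56.

2.0e-56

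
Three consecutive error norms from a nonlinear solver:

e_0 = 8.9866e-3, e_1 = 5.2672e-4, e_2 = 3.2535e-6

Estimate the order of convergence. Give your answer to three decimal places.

p ≈ ln(e_2/e_1) / ln(e_1/e_0)
  = ln(3.2535e-6/5.2672e-4) / ln(5.2672e-4/8.9866e-3)
  = ln(0.00617691) / ln(0.0586117)
  = -5.086937 / -2.836821 ≈ 1.793182

1.793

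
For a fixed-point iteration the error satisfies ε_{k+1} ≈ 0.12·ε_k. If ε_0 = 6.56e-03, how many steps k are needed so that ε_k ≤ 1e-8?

After k steps, ε_k ≈ 6.56e-03·0.12^k.
Need 0.12^k ≤ 1e-8/6.56e-03 = 1.52439e-06.
k ≥ ln(1.52439e-06)/ln(0.12) = -13.3939/-2.12026 = 6.317.
Smallest integer k = 7.

7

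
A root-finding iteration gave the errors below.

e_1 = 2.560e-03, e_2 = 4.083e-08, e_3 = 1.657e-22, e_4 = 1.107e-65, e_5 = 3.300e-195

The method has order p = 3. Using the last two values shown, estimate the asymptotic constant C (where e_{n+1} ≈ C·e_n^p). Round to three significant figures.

C ≈ e_5 / e_4^3
  = 3.300e-195 / (1.107e-65)^3
  = 3.300e-195 / 1.35657e-195 ≈ 2.4326

2.43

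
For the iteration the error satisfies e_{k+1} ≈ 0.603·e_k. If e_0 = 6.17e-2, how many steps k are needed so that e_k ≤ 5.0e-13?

After k steps, e_k ≈ 6.17e-2·0.603^k.
Need 0.603^k ≤ 5.0e-13/6.17e-2 = 8.10373e-12.
k ≥ ln(8.10373e-12)/ln(0.603) = -25.5387/-0.50584 = 50.488.
Smallest integer k = 51.

51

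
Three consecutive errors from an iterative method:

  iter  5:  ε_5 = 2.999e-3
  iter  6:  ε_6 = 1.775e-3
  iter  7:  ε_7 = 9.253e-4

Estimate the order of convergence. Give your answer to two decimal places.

p ≈ ln(ε_7/ε_6) / ln(ε_6/ε_5)
  = ln(9.253e-4/1.775e-3) / ln(1.775e-3/2.999e-3)
  = ln(0.521296) / ln(0.591864)
  = -0.65144 / -0.52448 ≈ 1.24207

1.24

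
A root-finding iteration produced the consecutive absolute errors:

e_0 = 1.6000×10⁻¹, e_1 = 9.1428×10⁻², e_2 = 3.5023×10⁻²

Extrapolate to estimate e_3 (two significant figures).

First estimate the order: p ≈ ln(e_2/e_1) / ln(e_1/e_0) = ln(3.5023×10⁻²/9.1428×10⁻²)/ln(9.1428×10⁻²/1.6000×10⁻¹) = ln(0.383066)/ln(0.571425) ≈ 1.7146.
Then e_3 ≈ e_2·(e_2/e_1)^p = 3.5023×10⁻²·(0.383066)^1.7146 = 3.5023×10⁻²·0.192966 ≈ 0.006758.

6.8e-3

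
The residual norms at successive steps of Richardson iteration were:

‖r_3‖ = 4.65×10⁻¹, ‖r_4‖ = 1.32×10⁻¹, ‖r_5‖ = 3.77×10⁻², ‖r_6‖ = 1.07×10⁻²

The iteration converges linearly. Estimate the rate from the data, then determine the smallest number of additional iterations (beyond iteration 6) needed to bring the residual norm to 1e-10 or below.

Rate ρ ≈ ‖r_6‖/‖r_5‖ = 1.07×10⁻²/3.77×10⁻² = 0.2838.
After j more steps, ‖r_{6+j}‖ ≈ 1.07×10⁻²·ρ^j; need ρ^j ≤ 1e-10/1.07×10⁻² = 9.34579e-09.
j ≥ ln(9.34579e-09)/ln(0.2838) = -18.4883/-1.25949 = 14.679.
So 15 more iterations are needed.

15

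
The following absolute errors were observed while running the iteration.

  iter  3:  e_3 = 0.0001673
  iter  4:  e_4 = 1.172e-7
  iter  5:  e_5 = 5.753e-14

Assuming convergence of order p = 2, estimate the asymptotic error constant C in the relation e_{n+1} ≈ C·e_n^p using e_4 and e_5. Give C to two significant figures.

4.2

C ≈ e_5 / e_4^2
  = 5.753e-14 / (1.172e-7)^2
  = 5.753e-14 / 1.37358e-14 ≈ 4.1883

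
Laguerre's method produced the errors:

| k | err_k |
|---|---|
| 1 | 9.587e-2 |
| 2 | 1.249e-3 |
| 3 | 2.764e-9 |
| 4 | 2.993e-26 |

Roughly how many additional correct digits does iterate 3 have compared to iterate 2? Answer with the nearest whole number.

Digits gained ≈ log₁₀(err_2/err_3) = log₁₀(1.249e-3/2.764e-9) = log₁₀(451881) ≈ 5.655.

6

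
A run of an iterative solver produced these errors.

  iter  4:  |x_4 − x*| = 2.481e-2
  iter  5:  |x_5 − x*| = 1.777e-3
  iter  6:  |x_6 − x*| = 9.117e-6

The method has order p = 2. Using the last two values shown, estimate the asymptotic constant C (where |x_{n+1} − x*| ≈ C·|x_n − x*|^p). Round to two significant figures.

C ≈ |x_6 − x*| / |x_5 − x*|^2
  = 9.117e-6 / (1.777e-3)^2
  = 9.117e-6 / 3.15773e-06 ≈ 2.8872

2.9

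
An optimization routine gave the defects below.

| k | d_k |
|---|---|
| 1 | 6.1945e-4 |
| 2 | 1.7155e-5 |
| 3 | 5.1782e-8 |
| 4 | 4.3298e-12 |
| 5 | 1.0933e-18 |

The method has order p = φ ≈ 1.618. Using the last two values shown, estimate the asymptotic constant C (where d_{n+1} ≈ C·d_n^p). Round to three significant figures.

2.66

C ≈ d_5 / d_4^1.618
  = 1.0933e-18 / (4.3298e-12)^1.618
  = 1.0933e-18 / 4.10965e-19 ≈ 2.6603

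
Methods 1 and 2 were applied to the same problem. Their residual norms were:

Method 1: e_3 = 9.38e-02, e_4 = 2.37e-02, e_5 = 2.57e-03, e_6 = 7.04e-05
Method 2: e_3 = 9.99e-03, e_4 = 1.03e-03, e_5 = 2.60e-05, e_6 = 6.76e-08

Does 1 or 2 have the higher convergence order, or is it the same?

same

Method 1: p ≈ ln(7.04e-05/2.57e-03)/ln(2.57e-03/2.37e-02) ≈ 1.62.
Method 2: p ≈ ln(6.76e-08/2.60e-05)/ln(2.60e-05/1.03e-03) ≈ 1.62.
Both orders ≈ 1.6 — effectively the same.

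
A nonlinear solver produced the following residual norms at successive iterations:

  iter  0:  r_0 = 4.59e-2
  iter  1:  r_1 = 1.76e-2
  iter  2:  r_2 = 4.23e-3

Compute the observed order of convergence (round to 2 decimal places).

1.49

p ≈ ln(r_2/r_1) / ln(r_1/r_0)
  = ln(4.23e-3/1.76e-2) / ln(1.76e-2/4.59e-2)
  = ln(0.240341) / ln(0.383442)
  = -1.42570 / -0.95857 ≈ 1.48732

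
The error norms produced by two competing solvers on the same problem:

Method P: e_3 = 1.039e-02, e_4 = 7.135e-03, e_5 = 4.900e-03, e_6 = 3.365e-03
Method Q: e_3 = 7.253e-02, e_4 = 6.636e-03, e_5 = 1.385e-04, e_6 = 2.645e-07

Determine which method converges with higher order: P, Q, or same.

Method P: p ≈ ln(3.365e-03/4.900e-03)/ln(4.900e-03/7.135e-03) ≈ 1.00.
Method Q: p ≈ ln(2.645e-07/1.385e-04)/ln(1.385e-04/6.636e-03) ≈ 1.62.
Method Q has the higher order (≈1.6 vs ≈1.0).

Q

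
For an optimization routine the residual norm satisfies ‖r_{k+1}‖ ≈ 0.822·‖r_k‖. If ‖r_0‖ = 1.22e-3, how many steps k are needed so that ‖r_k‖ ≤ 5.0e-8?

After k steps, ‖r_k‖ ≈ 1.22e-3·0.822^k.
Need 0.822^k ≤ 5.0e-8/1.22e-3 = 4.09836e-05.
k ≥ ln(4.09836e-05)/ln(0.822) = -10.1023/-0.19601 = 51.540.
Smallest integer k = 52.

52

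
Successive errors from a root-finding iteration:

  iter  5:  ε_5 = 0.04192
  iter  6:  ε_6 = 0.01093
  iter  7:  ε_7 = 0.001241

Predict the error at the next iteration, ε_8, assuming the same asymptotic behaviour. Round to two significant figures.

First estimate the order: p ≈ ln(ε_7/ε_6) / ln(ε_6/ε_5) = ln(0.001241/0.01093)/ln(0.01093/0.04192) = ln(0.113541)/ln(0.260735) ≈ 1.6184.
Then ε_8 ≈ ε_7·(ε_7/ε_6)^p = 0.001241·(0.113541)^1.6184 = 0.001241·0.0295705 ≈ 3.67e-05.

3.7e-5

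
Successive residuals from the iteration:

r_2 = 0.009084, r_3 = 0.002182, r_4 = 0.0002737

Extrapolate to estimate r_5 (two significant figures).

First estimate the order: p ≈ ln(r_4/r_3) / ln(r_3/r_2) = ln(0.0002737/0.002182)/ln(0.002182/0.009084) = ln(0.125435)/ln(0.240203) ≈ 1.4555.
Then r_5 ≈ r_4·(r_4/r_3)^p = 0.0002737·(0.125435)^1.4555 = 0.0002737·0.0487246 ≈ 1.334e-05.

1.3e-5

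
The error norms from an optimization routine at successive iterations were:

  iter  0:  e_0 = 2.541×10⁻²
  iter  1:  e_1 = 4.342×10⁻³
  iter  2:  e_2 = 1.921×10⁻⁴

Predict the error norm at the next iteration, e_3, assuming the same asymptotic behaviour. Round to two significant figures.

7.8e-7

First estimate the order: p ≈ ln(e_2/e_1) / ln(e_1/e_0) = ln(1.921×10⁻⁴/4.342×10⁻³)/ln(4.342×10⁻³/2.541×10⁻²) = ln(0.0442423)/ln(0.170878) ≈ 1.7648.
Then e_3 ≈ e_2·(e_2/e_1)^p = 1.921×10⁻⁴·(0.0442423)^1.7648 = 1.921×10⁻⁴·0.00407544 ≈ 7.829e-07.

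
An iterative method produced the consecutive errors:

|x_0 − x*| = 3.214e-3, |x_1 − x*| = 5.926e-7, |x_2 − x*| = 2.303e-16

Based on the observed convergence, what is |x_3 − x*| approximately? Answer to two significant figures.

4.4e-40

First estimate the order: p ≈ ln(|x_2 − x*|/|x_1 − x*|) / ln(|x_1 − x*|/|x_0 − x*|) = ln(2.303e-16/5.926e-7)/ln(5.926e-7/3.214e-3) = ln(3.88626e-10)/ln(0.000184381) ≈ 2.5200.
Then |x_3 − x*| ≈ |x_2 − x*|·(|x_2 − x*|/|x_1 − x*|)^p = 2.303e-16·(3.88626e-10)^2.5200 = 2.303e-16·1.93028e-24 ≈ 4.445e-40.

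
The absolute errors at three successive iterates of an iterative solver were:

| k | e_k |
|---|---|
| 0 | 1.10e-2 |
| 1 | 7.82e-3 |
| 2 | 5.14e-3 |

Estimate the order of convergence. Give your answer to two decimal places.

1.23

p ≈ ln(e_2/e_1) / ln(e_1/e_0)
  = ln(5.14e-3/7.82e-3) / ln(7.82e-3/1.10e-2)
  = ln(0.657289) / ln(0.710909)
  = -0.41963 / -0.34121 ≈ 1.22983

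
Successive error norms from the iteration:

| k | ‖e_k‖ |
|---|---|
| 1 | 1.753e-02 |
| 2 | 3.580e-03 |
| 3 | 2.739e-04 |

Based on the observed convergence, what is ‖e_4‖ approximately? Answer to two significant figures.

First estimate the order: p ≈ ln(‖e_3‖/‖e_2‖) / ln(‖e_2‖/‖e_1‖) = ln(2.739e-04/3.580e-03)/ln(3.580e-03/1.753e-02) = ln(0.0765084)/ln(0.204221) ≈ 1.6180.
Then ‖e_4‖ ≈ ‖e_3‖·(‖e_3‖/‖e_2‖)^p = 2.739e-04·(0.0765084)^1.6180 = 2.739e-04·0.0156258 ≈ 4.28e-06.

4.3e-6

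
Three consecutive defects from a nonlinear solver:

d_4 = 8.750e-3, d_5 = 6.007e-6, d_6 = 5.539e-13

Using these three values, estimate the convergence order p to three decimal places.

p ≈ ln(d_6/d_5) / ln(d_5/d_4)
  = ln(5.539e-13/6.007e-6) / ln(6.007e-6/8.750e-3)
  = ln(9.22091e-08) / ln(0.000686514)
  = -16.199207 / -7.283884 ≈ 2.223979

2.224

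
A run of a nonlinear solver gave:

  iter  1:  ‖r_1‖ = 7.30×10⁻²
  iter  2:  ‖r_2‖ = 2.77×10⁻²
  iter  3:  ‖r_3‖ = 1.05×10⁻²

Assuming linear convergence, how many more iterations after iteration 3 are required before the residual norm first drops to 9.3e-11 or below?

20

Rate ρ ≈ ‖r_3‖/‖r_2‖ = 1.05×10⁻²/2.77×10⁻² = 0.3791.
After j more steps, ‖r_{3+j}‖ ≈ 1.05×10⁻²·ρ^j; need ρ^j ≤ 9.3e-11/1.05×10⁻² = 8.85714e-09.
j ≥ ln(8.85714e-09)/ln(0.3791) = -18.5420/-0.96996 = 19.116.
So 20 more iterations are needed.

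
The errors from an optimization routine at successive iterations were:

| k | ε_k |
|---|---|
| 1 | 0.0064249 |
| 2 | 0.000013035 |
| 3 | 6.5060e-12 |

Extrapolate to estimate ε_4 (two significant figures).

First estimate the order: p ≈ ln(ε_3/ε_2) / ln(ε_2/ε_1) = ln(6.5060e-12/0.000013035)/ln(0.000013035/0.0064249) = ln(4.99118e-07)/ln(0.00202883) ≈ 2.3403.
Then ε_4 ≈ ε_3·(ε_3/ε_2)^p = 6.5060e-12·(4.99118e-07)^2.3403 = 6.5060e-12·1.7861e-15 ≈ 1.162e-26.

1.2e-26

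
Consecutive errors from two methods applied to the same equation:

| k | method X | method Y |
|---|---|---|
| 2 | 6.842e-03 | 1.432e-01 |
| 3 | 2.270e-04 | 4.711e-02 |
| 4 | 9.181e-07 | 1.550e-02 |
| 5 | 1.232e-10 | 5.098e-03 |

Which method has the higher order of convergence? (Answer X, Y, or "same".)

Method X: p ≈ ln(1.232e-10/9.181e-07)/ln(9.181e-07/2.270e-04) ≈ 1.62.
Method Y: p ≈ ln(5.098e-03/1.550e-02)/ln(1.550e-02/4.711e-02) ≈ 1.00.
Method X has the higher order (≈1.6 vs ≈1.0).

X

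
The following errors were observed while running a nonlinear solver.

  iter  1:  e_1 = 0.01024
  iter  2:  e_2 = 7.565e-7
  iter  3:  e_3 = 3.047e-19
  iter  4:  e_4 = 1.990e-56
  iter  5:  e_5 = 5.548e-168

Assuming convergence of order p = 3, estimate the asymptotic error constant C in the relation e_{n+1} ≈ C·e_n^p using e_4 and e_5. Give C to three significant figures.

0.704

C ≈ e_5 / e_4^3
  = 5.548e-168 / (1.990e-56)^3
  = 5.548e-168 / 7.8806e-168 ≈ 0.70401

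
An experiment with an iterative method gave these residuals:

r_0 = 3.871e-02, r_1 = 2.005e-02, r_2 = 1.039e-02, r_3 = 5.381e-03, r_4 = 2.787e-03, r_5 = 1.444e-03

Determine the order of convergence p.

1

Consecutive ratios: r_5/r_4 = 1.444e-03/2.787e-03 = 0.51812, r_4/r_3 = 2.787e-03/5.381e-03 = 0.517933.
p ≈ ln(0.51812)/ln(0.517933) = -0.6575/-0.6579 ≈ 1.00.
So the convergence is linear (order 1).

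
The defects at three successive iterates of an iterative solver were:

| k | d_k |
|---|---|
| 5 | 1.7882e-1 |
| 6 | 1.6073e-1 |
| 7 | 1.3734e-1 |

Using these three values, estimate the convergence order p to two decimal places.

1.47

p ≈ ln(d_7/d_6) / ln(d_6/d_5)
  = ln(1.3734e-1/1.6073e-1) / ln(1.6073e-1/1.7882e-1)
  = ln(0.854476) / ln(0.898837)
  = -0.15727 / -0.10665 ≈ 1.47464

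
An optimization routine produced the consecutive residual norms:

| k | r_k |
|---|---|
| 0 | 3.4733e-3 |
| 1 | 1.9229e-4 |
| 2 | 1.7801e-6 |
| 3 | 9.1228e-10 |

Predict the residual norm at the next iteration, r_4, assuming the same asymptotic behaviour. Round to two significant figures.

4.3e-15

First estimate the order: p ≈ ln(r_3/r_2) / ln(r_2/r_1) = ln(9.1228e-10/1.7801e-6)/ln(1.7801e-6/1.9229e-4) = ln(0.000512488)/ln(0.00925737) ≈ 1.6180.
Then r_4 ≈ r_3·(r_3/r_2)^p = 9.1228e-10·(0.000512488)^1.6180 = 9.1228e-10·4.74535e-06 ≈ 4.329e-15.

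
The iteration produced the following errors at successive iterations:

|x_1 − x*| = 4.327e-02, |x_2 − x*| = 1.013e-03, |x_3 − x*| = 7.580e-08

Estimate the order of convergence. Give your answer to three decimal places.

2.530

p ≈ ln(|x_3 − x*|/|x_2 − x*|) / ln(|x_2 − x*|/|x_1 − x*|)
  = ln(7.580e-08/1.013e-03) / ln(1.013e-03/4.327e-02)
  = ln(7.48272e-05) / ln(0.0234111)
  = -9.500329 / -3.754545 ≈ 2.530354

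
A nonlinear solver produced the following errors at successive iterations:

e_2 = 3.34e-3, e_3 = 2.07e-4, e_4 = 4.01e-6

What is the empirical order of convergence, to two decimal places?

1.42

p ≈ ln(e_4/e_3) / ln(e_3/e_2)
  = ln(4.01e-6/2.07e-4) / ln(2.07e-4/3.34e-3)
  = ln(0.019372) / ln(0.061976)
  = -3.94393 / -2.78101 ≈ 1.41816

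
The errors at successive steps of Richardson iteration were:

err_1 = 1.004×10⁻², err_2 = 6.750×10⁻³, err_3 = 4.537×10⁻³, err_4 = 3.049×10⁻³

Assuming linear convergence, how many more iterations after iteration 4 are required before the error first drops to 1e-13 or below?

Rate ρ ≈ err_4/err_3 = 3.049×10⁻³/4.537×10⁻³ = 0.6720.
After j more steps, err_{4+j} ≈ 3.049×10⁻³·ρ^j; need ρ^j ≤ 1e-13/3.049×10⁻³ = 3.27976e-11.
j ≥ ln(3.27976e-11)/ln(0.6720) = -24.1407/-0.39750 = 60.731.
So 61 more iterations are needed.

61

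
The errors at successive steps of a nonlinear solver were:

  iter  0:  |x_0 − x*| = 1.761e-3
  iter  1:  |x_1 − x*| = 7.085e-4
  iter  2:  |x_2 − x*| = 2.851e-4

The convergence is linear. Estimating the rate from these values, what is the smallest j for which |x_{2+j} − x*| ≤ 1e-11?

Rate ρ ≈ |x_2 − x*|/|x_1 − x*| = 2.851e-4/7.085e-4 = 0.4024.
After j more steps, |x_{2+j} − x*| ≈ 2.851e-4·ρ^j; need ρ^j ≤ 1e-11/2.851e-4 = 3.50754e-08.
j ≥ ln(3.50754e-08)/ln(0.4024) = -17.1658/-0.91031 = 18.857.
So 19 more iterations are needed.

19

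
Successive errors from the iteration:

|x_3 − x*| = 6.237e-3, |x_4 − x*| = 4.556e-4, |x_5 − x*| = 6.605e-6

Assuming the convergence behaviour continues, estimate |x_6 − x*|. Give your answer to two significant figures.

7.0e-9

First estimate the order: p ≈ ln(|x_5 − x*|/|x_4 − x*|) / ln(|x_4 − x*|/|x_3 − x*|) = ln(6.605e-6/4.556e-4)/ln(4.556e-4/6.237e-3) = ln(0.0144974)/ln(0.0730479) ≈ 1.6180.
Then |x_6 − x*| ≈ |x_5 − x*|·(|x_5 − x*|/|x_4 − x*|)^p = 6.605e-6·(0.0144974)^1.6180 = 6.605e-6·0.00105917 ≈ 6.996e-09.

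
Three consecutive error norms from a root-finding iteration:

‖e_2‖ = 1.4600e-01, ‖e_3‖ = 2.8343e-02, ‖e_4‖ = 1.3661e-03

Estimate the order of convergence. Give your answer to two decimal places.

1.85

p ≈ ln(‖e_4‖/‖e_3‖) / ln(‖e_3‖/‖e_2‖)
  = ln(1.3661e-03/2.8343e-02) / ln(2.8343e-02/1.4600e-01)
  = ln(0.0481988) / ln(0.19413)
  = -3.03242 / -1.63923 ≈ 1.84991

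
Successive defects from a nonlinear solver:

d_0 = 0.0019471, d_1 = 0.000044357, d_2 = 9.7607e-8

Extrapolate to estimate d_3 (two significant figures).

First estimate the order: p ≈ ln(d_2/d_1) / ln(d_1/d_0) = ln(9.7607e-8/0.000044357)/ln(0.000044357/0.0019471) = ln(0.00220049)/ln(0.0227811) ≈ 1.6180.
Then d_3 ≈ d_2·(d_2/d_1)^p = 9.7607e-8·(0.00220049)^1.6180 = 9.7607e-8·5.01414e-05 ≈ 4.894e-12.

4.9e-12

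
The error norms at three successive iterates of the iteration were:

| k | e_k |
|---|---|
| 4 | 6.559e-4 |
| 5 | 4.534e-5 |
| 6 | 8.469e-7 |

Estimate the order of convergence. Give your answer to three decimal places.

1.490

p ≈ ln(e_6/e_5) / ln(e_5/e_4)
  = ln(8.469e-7/4.534e-5) / ln(4.534e-5/6.559e-4)
  = ln(0.0186789) / ln(0.0691264)
  = -3.980361 / -2.671819 ≈ 1.489757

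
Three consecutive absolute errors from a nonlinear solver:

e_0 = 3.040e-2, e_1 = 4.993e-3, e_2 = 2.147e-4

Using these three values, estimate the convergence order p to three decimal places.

1.742

p ≈ ln(e_2/e_1) / ln(e_1/e_0)
  = ln(2.147e-4/4.993e-3) / ln(4.993e-3/3.040e-2)
  = ln(0.0430002) / ln(0.164243)
  = -3.146551 / -1.806408 ≈ 1.741883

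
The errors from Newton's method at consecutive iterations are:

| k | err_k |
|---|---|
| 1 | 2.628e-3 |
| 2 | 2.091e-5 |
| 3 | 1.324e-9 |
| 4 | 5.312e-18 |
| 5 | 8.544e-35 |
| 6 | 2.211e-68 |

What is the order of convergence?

2

Consecutive ratios: err_6/err_5 = 2.211e-68/8.544e-35 = 2.58778e-34, err_5/err_4 = 8.544e-35/5.312e-18 = 1.60843e-17.
p ≈ ln(2.58778e-34)/ln(1.60843e-17) = -77.3371/-38.6687 ≈ 2.00.
So the convergence is quadratic (order 2).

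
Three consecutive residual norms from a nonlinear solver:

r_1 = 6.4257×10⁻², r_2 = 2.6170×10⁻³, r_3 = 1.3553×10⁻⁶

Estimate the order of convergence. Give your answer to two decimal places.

2.36

p ≈ ln(r_3/r_2) / ln(r_2/r_1)
  = ln(1.3553×10⁻⁶/2.6170×10⁻³) / ln(2.6170×10⁻³/6.4257×10⁻²)
  = ln(0.000517883) / ln(0.0407271)
  = -7.56576 / -3.20086 ≈ 2.36366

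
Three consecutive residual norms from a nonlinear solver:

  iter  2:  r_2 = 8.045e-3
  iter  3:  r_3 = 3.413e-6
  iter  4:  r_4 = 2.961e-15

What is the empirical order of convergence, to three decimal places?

2.687

p ≈ ln(r_4/r_3) / ln(r_3/r_2)
  = ln(2.961e-15/3.413e-6) / ln(3.413e-6/8.045e-3)
  = ln(8.67565e-10) / ln(0.000424239)
  = -20.865331 / -7.765214 ≈ 2.687026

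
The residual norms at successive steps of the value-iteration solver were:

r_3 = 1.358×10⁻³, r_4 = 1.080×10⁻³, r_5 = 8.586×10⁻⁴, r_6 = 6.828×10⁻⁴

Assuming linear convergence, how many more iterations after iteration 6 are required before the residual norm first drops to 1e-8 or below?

49

Rate ρ ≈ r_6/r_5 = 6.828×10⁻⁴/8.586×10⁻⁴ = 0.7952.
After j more steps, r_{6+j} ≈ 6.828×10⁻⁴·ρ^j; need ρ^j ≤ 1e-8/6.828×10⁻⁴ = 1.46456e-05.
j ≥ ln(1.46456e-05)/ln(0.7952) = -11.1314/-0.22916 = 48.575.
So 49 more iterations are needed.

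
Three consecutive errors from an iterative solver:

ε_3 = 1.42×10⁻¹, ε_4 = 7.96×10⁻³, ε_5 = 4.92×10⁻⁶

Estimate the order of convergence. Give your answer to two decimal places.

p ≈ ln(ε_5/ε_4) / ln(ε_4/ε_3)
  = ln(4.92×10⁻⁶/7.96×10⁻³) / ln(7.96×10⁻³/1.42×10⁻¹)
  = ln(0.00061809) / ln(0.0560563)
  = -7.38888 / -2.88140 ≈ 2.56434

2.56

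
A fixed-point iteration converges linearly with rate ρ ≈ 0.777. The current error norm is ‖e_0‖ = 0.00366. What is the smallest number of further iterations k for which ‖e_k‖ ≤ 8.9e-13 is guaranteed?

After k steps, ‖e_k‖ ≈ 0.00366·0.777^k.
Need 0.777^k ≤ 8.9e-13/0.00366 = 2.43169e-10.
k ≥ ln(2.43169e-10)/ln(0.777) = -22.1373/-0.25231 = 87.738.
Smallest integer k = 88.

88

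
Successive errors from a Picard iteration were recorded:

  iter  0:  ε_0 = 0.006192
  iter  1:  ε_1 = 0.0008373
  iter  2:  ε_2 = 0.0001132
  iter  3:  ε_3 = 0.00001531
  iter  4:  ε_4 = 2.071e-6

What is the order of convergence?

Consecutive ratios: ε_4/ε_3 = 2.071e-6/0.00001531 = 0.135271, ε_3/ε_2 = 0.00001531/0.0001132 = 0.135247.
p ≈ ln(0.135271)/ln(0.135247) = -2.0005/-2.0006 ≈ 1.00.
So the convergence is linear (order 1).

1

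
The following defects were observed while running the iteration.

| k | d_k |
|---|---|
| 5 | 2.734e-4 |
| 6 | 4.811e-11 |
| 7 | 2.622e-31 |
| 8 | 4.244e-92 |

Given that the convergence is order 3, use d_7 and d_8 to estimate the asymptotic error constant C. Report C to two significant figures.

2.4

C ≈ d_8 / d_7^3
  = 4.244e-92 / (2.622e-31)^3
  = 4.244e-92 / 1.80259e-92 ≈ 2.3544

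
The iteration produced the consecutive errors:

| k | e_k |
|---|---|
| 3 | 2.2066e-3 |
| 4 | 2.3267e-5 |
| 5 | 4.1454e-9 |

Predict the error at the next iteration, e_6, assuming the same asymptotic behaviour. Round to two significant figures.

First estimate the order: p ≈ ln(e_5/e_4) / ln(e_4/e_3) = ln(4.1454e-9/2.3267e-5)/ln(2.3267e-5/2.2066e-3) = ln(0.000178167)/ln(0.0105443) ≈ 1.8964.
Then e_6 ≈ e_5·(e_5/e_4)^p = 4.1454e-9·(0.000178167)^1.8964 = 4.1454e-9·7.7637e-08 ≈ 3.218e-16.

3.2e-16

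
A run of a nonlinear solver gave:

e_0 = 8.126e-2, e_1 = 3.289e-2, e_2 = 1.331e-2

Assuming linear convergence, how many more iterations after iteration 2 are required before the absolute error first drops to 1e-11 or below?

24

Rate ρ ≈ e_2/e_1 = 1.331e-2/3.289e-2 = 0.4047.
After j more steps, e_{2+j} ≈ 1.331e-2·ρ^j; need ρ^j ≤ 1e-11/1.331e-2 = 7.51315e-10.
j ≥ ln(7.51315e-10)/ln(0.4047) = -21.0092/-0.90461 = 23.225.
So 24 more iterations are needed.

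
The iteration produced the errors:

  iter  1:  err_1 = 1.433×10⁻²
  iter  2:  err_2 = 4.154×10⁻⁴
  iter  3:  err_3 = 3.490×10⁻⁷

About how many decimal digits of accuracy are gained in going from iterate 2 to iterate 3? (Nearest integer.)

3

Digits gained ≈ log₁₀(err_2/err_3) = log₁₀(4.154×10⁻⁴/3.490×10⁻⁷) = log₁₀(1190.26) ≈ 3.076.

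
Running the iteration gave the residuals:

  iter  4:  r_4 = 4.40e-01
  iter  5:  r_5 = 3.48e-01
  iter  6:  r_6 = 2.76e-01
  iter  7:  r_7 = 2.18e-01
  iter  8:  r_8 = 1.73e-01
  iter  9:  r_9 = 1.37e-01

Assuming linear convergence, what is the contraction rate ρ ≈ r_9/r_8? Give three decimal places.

0.792

ρ ≈ r_9/r_8 = 1.37e-01/1.73e-01 = 0.79191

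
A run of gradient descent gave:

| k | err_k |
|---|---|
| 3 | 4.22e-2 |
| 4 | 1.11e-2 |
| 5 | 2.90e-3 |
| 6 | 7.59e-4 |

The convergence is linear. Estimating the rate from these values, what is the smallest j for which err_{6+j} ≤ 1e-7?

7

Rate ρ ≈ err_6/err_5 = 7.59e-4/2.90e-3 = 0.2617.
After j more steps, err_{6+j} ≈ 7.59e-4·ρ^j; need ρ^j ≤ 1e-7/7.59e-4 = 0.000131752.
j ≥ ln(0.000131752)/ln(0.2617) = -8.9346/-1.34056 = 6.665.
So 7 more iterations are needed.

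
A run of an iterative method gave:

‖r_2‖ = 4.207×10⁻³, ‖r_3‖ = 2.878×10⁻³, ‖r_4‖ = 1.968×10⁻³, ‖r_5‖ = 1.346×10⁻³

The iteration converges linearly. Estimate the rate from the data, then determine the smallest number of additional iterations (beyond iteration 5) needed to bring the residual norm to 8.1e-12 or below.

Rate ρ ≈ ‖r_5‖/‖r_4‖ = 1.346×10⁻³/1.968×10⁻³ = 0.6839.
After j more steps, ‖r_{5+j}‖ ≈ 1.346×10⁻³·ρ^j; need ρ^j ≤ 8.1e-12/1.346×10⁻³ = 6.01783e-09.
j ≥ ln(6.01783e-09)/ln(0.6839) = -18.9285/-0.37994 = 49.820.
So 50 more iterations are needed.

50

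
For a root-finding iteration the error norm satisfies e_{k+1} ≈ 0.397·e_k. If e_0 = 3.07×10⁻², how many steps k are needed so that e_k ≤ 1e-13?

After k steps, e_k ≈ 3.07×10⁻²·0.397^k.
Need 0.397^k ≤ 1e-13/3.07×10⁻² = 3.25733e-12.
k ≥ ln(3.25733e-12)/ln(0.397) = -26.4501/-0.92382 = 28.631.
Smallest integer k = 29.

29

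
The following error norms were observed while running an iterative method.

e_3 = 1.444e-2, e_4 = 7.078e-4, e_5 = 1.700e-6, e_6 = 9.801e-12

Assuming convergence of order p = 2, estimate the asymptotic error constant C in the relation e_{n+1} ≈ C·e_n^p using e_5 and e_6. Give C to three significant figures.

3.39

C ≈ e_6 / e_5^2
  = 9.801e-12 / (1.700e-6)^2
  = 9.801e-12 / 2.89e-12 ≈ 3.3913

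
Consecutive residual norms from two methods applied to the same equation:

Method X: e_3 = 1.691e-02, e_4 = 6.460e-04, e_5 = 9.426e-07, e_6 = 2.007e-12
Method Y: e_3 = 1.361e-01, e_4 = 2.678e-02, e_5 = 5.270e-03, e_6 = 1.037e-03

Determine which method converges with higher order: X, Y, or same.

X

Method X: p ≈ ln(2.007e-12/9.426e-07)/ln(9.426e-07/6.460e-04) ≈ 2.00.
Method Y: p ≈ ln(1.037e-03/5.270e-03)/ln(5.270e-03/2.678e-02) ≈ 1.00.
Method X has the higher order (≈2.0 vs ≈1.0).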